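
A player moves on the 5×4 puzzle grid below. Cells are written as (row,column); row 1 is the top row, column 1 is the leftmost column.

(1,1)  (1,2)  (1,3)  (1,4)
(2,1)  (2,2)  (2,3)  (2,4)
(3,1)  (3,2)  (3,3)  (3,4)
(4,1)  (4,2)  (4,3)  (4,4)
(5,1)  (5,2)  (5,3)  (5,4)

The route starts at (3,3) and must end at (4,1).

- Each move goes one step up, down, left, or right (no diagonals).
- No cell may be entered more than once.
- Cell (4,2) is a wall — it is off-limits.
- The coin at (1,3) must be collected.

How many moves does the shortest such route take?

7

Any route passes through (1,3) somewhere between (3,3) and (4,1). Summing Manhattan distances along the two legs ((3,3) → (1,3) → (4,1)) gives a lower bound of 2 + 5 = 7 moves.
A route of 7 moves achieves this: (3,3) → (2,3) → (1,3) → (1,2) → (2,2) → (3,2) → (3,1) → (4,1).
Since 7 matches the lower bound, it is optimal.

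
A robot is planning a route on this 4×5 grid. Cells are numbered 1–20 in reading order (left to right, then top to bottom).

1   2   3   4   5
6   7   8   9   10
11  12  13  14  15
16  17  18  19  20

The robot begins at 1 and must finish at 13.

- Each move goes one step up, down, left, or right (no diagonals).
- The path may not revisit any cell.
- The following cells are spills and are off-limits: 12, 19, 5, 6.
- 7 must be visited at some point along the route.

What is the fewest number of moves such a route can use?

Any route passes through 7 somewhere between 1 and 13. Summing Manhattan distances along the two legs (1 → 7 → 13) gives a lower bound of 2 + 2 = 4 moves.
A route of 4 moves achieves this: 1 → 2 → 7 → 8 → 13.
Since 4 matches the lower bound, it is optimal.

4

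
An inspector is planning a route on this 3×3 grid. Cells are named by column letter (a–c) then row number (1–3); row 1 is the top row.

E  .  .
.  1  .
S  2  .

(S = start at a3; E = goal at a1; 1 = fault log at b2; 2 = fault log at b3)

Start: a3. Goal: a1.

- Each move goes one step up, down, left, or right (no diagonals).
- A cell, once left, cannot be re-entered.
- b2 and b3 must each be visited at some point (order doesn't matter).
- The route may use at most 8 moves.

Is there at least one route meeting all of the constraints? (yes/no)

yes

One route that works: a3 → b3 → b2 → b1 → a1.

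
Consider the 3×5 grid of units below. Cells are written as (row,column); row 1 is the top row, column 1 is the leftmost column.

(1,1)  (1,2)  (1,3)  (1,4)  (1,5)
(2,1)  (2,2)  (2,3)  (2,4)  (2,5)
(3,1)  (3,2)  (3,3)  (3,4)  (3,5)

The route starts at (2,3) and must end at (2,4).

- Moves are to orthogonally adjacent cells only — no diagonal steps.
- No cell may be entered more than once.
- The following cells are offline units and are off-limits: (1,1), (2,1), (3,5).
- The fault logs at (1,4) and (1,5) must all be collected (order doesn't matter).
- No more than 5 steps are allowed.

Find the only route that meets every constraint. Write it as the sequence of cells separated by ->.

(2,3) -> (1,3) -> (1,4) -> (1,5) -> (2,5) -> (2,4)

The 5-move cap with required stops at (1,4), (1,5) leaves no slack for detours.
Route from (2,3): up to (1,3), 2× right (reaching (1,5)), down to (2,5), left to (2,4) — 5 moves in all.
Check: all required cells visited; 5 ≤ 5 moves.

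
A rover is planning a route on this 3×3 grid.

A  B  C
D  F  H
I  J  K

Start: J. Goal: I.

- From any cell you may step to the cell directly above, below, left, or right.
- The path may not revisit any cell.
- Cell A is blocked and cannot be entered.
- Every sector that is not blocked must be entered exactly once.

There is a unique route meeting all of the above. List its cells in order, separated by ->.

Need to visit all 8 open cells exactly once, starting at J and ending at I.
Route from J: right to K, 2× up (reaching C), left to B, down to F, left to D, down to I — 7 moves in all.
Check: all 8 open cells covered.

J -> K -> H -> C -> B -> F -> D -> I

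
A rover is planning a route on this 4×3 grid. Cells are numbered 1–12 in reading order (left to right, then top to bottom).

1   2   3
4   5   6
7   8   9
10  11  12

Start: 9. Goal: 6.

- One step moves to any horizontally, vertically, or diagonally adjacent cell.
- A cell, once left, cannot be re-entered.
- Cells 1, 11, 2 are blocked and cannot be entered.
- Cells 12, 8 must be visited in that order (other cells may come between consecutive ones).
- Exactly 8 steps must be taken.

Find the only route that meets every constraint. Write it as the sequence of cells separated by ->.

The waypoints must appear in the order 12, 8, with no cell reused.
Route from 9: down to 12, up-left to 8, down-left to 10, 2× up (reaching 4), right to 5, up-right to 3, down to 6 — 8 moves in all.
Check: order respected (12 at step 1, 8 at step 2); 8 moves as required.

9 -> 12 -> 8 -> 10 -> 7 -> 4 -> 5 -> 3 -> 6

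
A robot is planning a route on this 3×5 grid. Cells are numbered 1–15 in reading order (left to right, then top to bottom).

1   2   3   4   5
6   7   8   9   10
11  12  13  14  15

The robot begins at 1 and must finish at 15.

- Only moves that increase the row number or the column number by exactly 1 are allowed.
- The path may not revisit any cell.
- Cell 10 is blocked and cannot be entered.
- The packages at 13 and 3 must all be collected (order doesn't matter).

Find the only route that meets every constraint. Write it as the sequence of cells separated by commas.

Moves only go right or down, so the column and row indices never decrease.
Route from 1: 2× right (reaching 3), 2× down (reaching 13), 2× right (reaching 15) — 6 moves in all.
Check: all required cells visited.

1, 2, 3, 8, 13, 14, 15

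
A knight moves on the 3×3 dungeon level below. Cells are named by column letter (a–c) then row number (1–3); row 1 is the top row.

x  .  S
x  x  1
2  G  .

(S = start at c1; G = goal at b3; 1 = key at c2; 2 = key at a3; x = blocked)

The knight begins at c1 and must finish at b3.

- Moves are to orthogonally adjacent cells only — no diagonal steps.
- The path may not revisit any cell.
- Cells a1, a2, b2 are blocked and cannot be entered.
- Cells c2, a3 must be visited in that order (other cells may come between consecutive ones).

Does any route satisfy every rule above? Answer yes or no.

a3 must be visited but has only one open neighbour (b3), and it is neither the start nor the goal — the route would have to enter and leave through b3, re-entering it.

no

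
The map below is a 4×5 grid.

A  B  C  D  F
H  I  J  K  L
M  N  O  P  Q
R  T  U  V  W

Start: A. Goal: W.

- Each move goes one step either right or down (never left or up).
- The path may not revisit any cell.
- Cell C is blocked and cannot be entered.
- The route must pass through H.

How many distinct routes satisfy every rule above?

A right/down-only route from A to W makes exactly 3 down-moves and 4 right-moves in some order.
With no other constraints that would be C(7,3) = 35 routes.
Split at H and multiply the segment counts (each segment already excludes blocked cells): A→H: 1; H→W: 15; product = 15.
That gives 15 routes.

15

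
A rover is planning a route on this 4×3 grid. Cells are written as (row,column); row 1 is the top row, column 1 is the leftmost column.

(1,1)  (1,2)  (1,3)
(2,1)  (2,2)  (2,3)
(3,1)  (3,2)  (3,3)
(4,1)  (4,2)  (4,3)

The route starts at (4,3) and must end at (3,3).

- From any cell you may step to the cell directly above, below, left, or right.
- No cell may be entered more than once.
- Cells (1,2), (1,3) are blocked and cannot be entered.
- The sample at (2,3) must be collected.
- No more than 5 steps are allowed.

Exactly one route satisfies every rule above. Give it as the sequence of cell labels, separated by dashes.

(4,3) - (4,2) - (3,2) - (2,2) - (2,3) - (3,3)

The budget equals the shortest possible length, so every move has to be on a shortest route through the required cells.
Route from (4,3): left to (4,2), 2× up (reaching (2,2)), right to (2,3), down to (3,3) — 5 moves in all.
Check: all required cells visited; 5 ≤ 5 moves.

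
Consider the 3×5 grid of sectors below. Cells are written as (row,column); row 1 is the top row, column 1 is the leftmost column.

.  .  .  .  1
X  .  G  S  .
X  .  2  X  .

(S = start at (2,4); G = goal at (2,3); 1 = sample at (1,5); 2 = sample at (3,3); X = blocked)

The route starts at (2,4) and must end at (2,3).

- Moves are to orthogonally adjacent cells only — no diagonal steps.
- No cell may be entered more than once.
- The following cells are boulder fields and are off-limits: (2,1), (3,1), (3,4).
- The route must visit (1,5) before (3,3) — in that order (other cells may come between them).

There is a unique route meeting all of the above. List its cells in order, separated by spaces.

The waypoints must appear in the order (1,5), (3,3), with no cell reused.
Route from (2,4): right 1 to (2,5), up 1 to (1,5), left 3 to (1,2), down 2 to (3,2), right 1 to (3,3), up 1 to (2,3) — 9 moves in all.
Check: order respected (1 at step 2, 2 at step 8).

(2,4) (2,5) (1,5) (1,4) (1,3) (1,2) (2,2) (3,2) (3,3) (2,3)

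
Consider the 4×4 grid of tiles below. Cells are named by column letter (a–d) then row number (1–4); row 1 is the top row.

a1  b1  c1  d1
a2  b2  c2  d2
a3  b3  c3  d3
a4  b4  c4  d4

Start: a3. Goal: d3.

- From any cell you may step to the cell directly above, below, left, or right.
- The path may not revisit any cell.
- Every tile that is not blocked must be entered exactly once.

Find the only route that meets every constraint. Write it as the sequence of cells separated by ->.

a3 -> a4 -> b4 -> b3 -> b2 -> a2 -> a1 -> b1 -> c1 -> d1 -> d2 -> c2 -> c3 -> c4 -> d4 -> d3

Need to visit all 16 open cells exactly once, starting at a3 and ending at d3.
Cell d4 has only two open neighbours (d3 and c4), so the path must pass straight through it: one of those is the cell it's entered from and the other is where it exits.
Route from a3: down 1 to a4, right 1 to b4, up 2 to b2, left 1 to a2, up 1 to a1, right 3 to d1, down 1 to d2, left 1 to c2, down 2 to c4, right 1 to d4, up 1 to d3 — 15 moves in all.
Check: all 16 open cells covered.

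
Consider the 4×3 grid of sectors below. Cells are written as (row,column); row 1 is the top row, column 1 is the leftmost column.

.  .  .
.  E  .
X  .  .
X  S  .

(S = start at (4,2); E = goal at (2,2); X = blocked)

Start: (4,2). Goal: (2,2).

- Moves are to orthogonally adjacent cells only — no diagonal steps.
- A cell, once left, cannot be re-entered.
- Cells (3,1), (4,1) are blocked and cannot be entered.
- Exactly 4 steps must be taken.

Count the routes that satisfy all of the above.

Need simple routes of exactly 4 moves from (4,2) to (2,2) (Manhattan distance 2, so 1 moves are spent on a detour and 1 undoing it).
Enumerating: (4,2) (3,2) (3,3) (2,3) (2,2) | (4,2) (4,3) (3,3) (2,3) (2,2) | (4,2) (4,3) (3,3) (3,2) (2,2).
That gives 3 routes.

3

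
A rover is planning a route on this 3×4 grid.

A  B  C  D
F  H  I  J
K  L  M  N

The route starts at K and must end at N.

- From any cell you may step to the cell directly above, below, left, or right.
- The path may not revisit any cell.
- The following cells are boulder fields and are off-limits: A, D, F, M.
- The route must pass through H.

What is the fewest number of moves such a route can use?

5

Any route passes through H somewhere between K and N. Summing Manhattan distances along the two legs (K → H → N) gives a lower bound of 2 + 3 = 5 moves.
A route of 5 moves achieves this: K → L → H → I → J → N.
Since 5 matches the lower bound, it is optimal.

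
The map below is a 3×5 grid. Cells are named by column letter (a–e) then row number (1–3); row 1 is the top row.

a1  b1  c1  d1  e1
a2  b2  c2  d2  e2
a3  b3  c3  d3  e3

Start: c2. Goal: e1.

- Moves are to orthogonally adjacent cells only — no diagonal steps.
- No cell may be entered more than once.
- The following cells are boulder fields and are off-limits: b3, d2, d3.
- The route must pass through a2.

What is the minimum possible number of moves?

7

Any route passes through a2 somewhere between c2 and e1. Summing Manhattan distances along the two legs (c2 → a2 → e1) gives a lower bound of 2 + 5 = 7 moves.
A route of 7 moves achieves this: c2 → b2 → a2 → a1 → b1 → c1 → d1 → e1.
Since 7 matches the lower bound, it is optimal.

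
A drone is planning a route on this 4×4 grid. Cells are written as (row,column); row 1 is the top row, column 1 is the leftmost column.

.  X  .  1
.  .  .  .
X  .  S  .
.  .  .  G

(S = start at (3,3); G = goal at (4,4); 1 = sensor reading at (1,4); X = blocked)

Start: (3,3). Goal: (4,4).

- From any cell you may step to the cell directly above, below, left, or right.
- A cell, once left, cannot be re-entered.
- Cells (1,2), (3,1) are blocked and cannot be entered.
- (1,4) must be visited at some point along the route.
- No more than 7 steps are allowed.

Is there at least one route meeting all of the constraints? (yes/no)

One route that works: (3,3) → (2,3) → (1,3) → (1,4) → (2,4) → (3,4) → (4,4).

yes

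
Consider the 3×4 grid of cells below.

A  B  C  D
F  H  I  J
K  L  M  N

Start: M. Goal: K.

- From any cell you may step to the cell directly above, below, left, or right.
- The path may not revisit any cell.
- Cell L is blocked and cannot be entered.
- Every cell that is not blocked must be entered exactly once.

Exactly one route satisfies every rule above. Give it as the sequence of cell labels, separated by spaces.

M N J D C I H B A F K

Need to visit all 11 open cells exactly once, starting at M and ending at K.
Cell N has only two open neighbours (J and M), so the path must pass straight through it: one of those is the cell it's entered from and the other is where it exits.
Route from M: right to N, 2× up (reaching D), left to C, down to I, left to H, up to B, left to A, 2× down (reaching K) — 10 moves in all.
Check: all 11 open cells covered.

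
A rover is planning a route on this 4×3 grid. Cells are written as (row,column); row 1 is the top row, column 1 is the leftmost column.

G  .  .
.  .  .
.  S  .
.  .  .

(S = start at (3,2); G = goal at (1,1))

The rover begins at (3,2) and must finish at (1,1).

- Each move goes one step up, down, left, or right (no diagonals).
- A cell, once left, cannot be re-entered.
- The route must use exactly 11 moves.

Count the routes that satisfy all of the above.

Need simple routes of exactly 11 moves from (3,2) to (1,1) (Manhattan distance 3, so 4 moves are spent on a detour and 4 undoing it).
Enumerating: (3,2) (2,2) (1,2) (1,3) (2,3) (3,3) (4,3) (4,2) (4,1) (3,1) (2,1) (1,1) | (3,2) (2,2) (2,1) (3,1) (4,1) (4,2) (4,3) (3,3) (2,3) (1,3) (1,2) (1,1) | (3,2) (3,1) (4,1) (4,2) (4,3) (3,3) (2,3) (1,3) (1,2) (2,2) (2,1) (1,1) | (3,2) (3,3) (4,3) (4,2) (4,1) (3,1) (2,1) (2,2) (2,3) (1,3) (1,2) (1,1).
That gives 4 routes.

4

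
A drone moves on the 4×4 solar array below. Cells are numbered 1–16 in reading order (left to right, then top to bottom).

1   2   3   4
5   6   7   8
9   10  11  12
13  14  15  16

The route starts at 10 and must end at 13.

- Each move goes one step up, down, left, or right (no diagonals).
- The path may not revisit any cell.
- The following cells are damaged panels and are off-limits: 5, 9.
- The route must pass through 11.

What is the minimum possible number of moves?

Any route passes through 11 somewhere between 10 and 13. Summing Manhattan distances along the two legs (10 → 11 → 13) gives a lower bound of 1 + 3 = 4 moves.
A route of 4 moves achieves this: 10 → 11 → 15 → 14 → 13.
Since 4 matches the lower bound, it is optimal.

4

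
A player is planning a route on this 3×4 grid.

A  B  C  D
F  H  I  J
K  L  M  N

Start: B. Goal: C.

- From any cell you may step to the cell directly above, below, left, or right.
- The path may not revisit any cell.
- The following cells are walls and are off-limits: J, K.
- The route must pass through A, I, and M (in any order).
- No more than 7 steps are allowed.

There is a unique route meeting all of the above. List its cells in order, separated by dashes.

B - A - F - H - L - M - I - C

The 7-move cap with required stops at A, I, M leaves no slack for detours.
Route from B: left to A, down to F, right to H, down to L, right to M, 2× up (reaching C) — 7 moves in all.
Check: all required cells visited; 7 ≤ 7 moves.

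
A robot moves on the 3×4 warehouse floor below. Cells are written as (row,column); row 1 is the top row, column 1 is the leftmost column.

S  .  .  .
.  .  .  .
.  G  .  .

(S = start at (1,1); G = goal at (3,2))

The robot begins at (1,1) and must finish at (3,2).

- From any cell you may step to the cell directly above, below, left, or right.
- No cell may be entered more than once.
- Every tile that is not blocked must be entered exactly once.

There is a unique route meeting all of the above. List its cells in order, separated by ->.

Need to visit all 12 open cells exactly once, starting at (1,1) and ending at (3,2).
Cell (3,4) has only two open neighbours ((2,4) and (3,3)), so the path must pass straight through it: one of those is the cell it's entered from and the other is where it exits.
Route from (1,1): 3× right (reaching (1,4)), 2× down (reaching (3,4)), left to (3,3), up to (2,3), 2× left (reaching (2,1)), down to (3,1), right to (3,2) — 11 moves in all.
Check: all 12 open cells covered.

(1,1) -> (1,2) -> (1,3) -> (1,4) -> (2,4) -> (3,4) -> (3,3) -> (2,3) -> (2,2) -> (2,1) -> (3,1) -> (3,2)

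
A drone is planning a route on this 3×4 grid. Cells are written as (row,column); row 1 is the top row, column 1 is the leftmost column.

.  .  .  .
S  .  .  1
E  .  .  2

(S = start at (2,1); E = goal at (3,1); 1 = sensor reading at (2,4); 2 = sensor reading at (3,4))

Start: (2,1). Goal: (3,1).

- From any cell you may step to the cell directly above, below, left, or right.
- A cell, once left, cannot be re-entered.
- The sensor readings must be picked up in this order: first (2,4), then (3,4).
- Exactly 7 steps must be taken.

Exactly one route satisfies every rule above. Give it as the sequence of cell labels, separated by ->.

The waypoints must appear in the order (2,4), (3,4), with no cell reused.
Route from (2,1): right 3 to (2,4), down 1 to (3,4), left 3 to (3,1) — 7 moves in all.
Check: order respected (1 at step 3, 2 at step 4); 7 moves as required.

(2,1) -> (2,2) -> (2,3) -> (2,4) -> (3,4) -> (3,3) -> (3,2) -> (3,1)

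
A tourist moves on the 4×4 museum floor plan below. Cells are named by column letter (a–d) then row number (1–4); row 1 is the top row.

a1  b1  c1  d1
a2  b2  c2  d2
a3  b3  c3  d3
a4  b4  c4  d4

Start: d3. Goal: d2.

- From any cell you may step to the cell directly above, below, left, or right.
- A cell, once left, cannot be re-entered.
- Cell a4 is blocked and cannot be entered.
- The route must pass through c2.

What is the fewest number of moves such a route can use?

Any route passes through c2 somewhere between d3 and d2. Summing Manhattan distances along the two legs (d3 → c2 → d2) gives a lower bound of 2 + 1 = 3 moves.
A route of 3 moves achieves this: d3 → c3 → c2 → d2.
Since 3 matches the lower bound, it is optimal.

3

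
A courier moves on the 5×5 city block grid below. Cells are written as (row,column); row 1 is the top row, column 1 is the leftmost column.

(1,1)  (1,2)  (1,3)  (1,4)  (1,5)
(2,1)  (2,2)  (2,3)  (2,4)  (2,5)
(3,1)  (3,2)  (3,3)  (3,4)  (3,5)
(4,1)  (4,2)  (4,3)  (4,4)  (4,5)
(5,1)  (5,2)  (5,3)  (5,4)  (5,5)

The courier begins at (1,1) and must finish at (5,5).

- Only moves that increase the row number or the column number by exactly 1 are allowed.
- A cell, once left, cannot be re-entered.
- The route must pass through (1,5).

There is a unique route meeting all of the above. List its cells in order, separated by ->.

(1,1) -> (1,2) -> (1,3) -> (1,4) -> (1,5) -> (2,5) -> (3,5) -> (4,5) -> (5,5)

Moves only go right or down, so the column and row indices never decrease.
Route from (1,1): 4× right (reaching (1,5)), 4× down (reaching (5,5)) — 8 moves in all.
Check: all required cells visited.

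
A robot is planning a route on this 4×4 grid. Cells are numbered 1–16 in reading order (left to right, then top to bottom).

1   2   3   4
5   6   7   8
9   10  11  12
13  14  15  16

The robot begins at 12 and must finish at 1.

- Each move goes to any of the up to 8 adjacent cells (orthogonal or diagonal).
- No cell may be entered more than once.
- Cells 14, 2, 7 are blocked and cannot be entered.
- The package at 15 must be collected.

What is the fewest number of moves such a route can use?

4

Any route passes through 15 somewhere between 12 and 1. Summing Chebyshev distances along the two legs (12 → 15 → 1) gives a lower bound of 1 + 3 = 4 moves.
A route of 4 moves achieves this: 12 → 15 → 10 → 5 → 1.
Since 4 matches the lower bound, it is optimal.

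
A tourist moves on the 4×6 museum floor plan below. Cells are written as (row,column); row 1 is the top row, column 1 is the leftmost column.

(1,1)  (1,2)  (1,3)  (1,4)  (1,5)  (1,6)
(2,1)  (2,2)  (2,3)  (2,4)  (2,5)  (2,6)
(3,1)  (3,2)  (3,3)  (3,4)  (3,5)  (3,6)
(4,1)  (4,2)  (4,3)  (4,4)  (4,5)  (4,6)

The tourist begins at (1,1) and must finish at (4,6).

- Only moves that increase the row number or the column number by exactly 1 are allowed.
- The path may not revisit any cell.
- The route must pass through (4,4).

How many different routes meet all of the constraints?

20

A right/down-only route from (1,1) to (4,6) makes exactly 3 down-moves and 5 right-moves in some order.
With no other constraints that would be C(8,3) = 56 routes.
Split at (4,4) and multiply the segment counts: (1,1)→(4,4): 20; (4,4)→(4,6): 1; product = 20.
That gives 20 routes.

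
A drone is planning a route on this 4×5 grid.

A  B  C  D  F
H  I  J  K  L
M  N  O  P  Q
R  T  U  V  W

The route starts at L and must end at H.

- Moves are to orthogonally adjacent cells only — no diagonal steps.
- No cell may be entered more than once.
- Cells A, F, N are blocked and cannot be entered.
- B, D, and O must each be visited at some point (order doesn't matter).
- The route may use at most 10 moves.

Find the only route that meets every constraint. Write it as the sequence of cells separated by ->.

L -> Q -> P -> O -> J -> K -> D -> C -> B -> I -> H

Any route must reach B, D, and O and still end at H within 10 moves, so the order of the required stops is forced.
Route from L: down to Q, 2× left (reaching O), up to J, right to K, up to D, 2× left (reaching B), down to I, left to H — 10 moves in all.
Check: all required cells visited; 10 ≤ 10 moves.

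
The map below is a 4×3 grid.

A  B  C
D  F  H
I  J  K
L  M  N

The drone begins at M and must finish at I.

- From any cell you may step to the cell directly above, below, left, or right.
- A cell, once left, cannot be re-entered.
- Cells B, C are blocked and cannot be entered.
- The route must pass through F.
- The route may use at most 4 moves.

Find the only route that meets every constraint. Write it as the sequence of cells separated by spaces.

M J F D I

The budget equals the shortest possible length, so every move has to be on a shortest route through the required cells.
Route from M: 2× up (reaching F), left to D, down to I — 4 moves in all.
Check: all required cells visited; 4 ≤ 4 moves.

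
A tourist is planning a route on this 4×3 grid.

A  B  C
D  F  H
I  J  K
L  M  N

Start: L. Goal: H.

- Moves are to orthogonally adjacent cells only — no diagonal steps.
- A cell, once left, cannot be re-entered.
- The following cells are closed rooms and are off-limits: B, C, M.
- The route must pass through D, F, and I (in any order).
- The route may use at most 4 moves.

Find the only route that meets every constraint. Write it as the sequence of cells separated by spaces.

L I D F H

The budget equals the shortest possible length, so every move has to be on a shortest route through the required cells.
Route from L: 2× up (reaching D), 2× right (reaching H) — 4 moves in all.
Check: all required cells visited; 4 ≤ 4 moves.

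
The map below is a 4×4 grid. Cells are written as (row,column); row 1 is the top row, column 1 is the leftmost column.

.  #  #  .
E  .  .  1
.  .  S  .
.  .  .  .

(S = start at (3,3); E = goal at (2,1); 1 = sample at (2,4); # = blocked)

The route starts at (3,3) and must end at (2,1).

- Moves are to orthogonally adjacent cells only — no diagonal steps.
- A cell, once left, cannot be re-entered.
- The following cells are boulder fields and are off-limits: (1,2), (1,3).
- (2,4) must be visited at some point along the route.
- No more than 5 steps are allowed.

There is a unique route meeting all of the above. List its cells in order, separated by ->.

(3,3) -> (3,4) -> (2,4) -> (2,3) -> (2,2) -> (2,1)

The budget equals the shortest possible length, so every move has to be on a shortest route through the required cells.
Route from (3,3): right to (3,4), up to (2,4), 3× left (reaching (2,1)) — 5 moves in all.
Check: all required cells visited; 5 ≤ 5 moves.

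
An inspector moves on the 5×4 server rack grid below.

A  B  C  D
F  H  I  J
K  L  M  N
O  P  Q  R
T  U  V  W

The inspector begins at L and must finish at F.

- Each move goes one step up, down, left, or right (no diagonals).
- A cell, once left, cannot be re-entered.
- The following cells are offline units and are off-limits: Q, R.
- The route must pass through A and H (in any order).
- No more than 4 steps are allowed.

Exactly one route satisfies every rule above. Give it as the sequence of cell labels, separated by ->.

The budget equals the shortest possible length, so every move has to be on a shortest route through the required cells.
Route from L: up 2 to B, left 1 to A, down 1 to F — 4 moves in all.
Check: all required cells visited; 4 ≤ 4 moves.

L -> H -> B -> A -> F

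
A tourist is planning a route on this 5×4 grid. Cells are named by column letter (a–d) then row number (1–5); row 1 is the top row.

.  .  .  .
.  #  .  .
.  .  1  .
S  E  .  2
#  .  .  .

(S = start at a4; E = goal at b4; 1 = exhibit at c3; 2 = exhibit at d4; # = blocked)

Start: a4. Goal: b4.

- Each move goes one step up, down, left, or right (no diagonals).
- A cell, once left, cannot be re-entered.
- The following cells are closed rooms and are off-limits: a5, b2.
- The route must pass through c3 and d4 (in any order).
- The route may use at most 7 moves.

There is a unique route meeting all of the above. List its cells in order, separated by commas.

Any route must reach c3 and d4 and still end at b4 within 7 moves, so the order of the required stops is forced.
Route from a4: up 1 to a3, right 3 to d3, down 1 to d4, left 2 to b4 — 7 moves in all.
Check: all required cells visited; 7 ≤ 7 moves.

a4, a3, b3, c3, d3, d4, c4, b4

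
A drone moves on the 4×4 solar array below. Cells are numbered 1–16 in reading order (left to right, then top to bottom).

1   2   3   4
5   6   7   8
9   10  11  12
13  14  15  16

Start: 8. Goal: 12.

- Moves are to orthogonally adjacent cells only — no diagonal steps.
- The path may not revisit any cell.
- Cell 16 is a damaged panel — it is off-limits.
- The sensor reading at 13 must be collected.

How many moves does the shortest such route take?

Any route passes through 13 somewhere between 8 and 12. Summing Manhattan distances along the two legs (8 → 13 → 12) gives a lower bound of 5 + 4 = 9 moves.
A route of 9 moves achieves this: 8 → 7 → 6 → 10 → 9 → 13 → 14 → 15 → 11 → 12.
Since 9 matches the lower bound, it is optimal.

9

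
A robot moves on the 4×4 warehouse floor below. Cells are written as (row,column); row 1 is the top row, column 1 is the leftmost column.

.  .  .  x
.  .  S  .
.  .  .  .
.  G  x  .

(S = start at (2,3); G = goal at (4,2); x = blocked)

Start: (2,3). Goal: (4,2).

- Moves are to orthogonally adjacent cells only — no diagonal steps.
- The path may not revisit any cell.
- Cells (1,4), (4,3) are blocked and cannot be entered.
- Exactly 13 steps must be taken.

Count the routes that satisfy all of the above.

Need simple routes of exactly 13 moves from (2,3) to (4,2) (Manhattan distance 3, so 5 moves are spent on a detour and 5 undoing it).
No route satisfies every constraint, so the count is 0.

0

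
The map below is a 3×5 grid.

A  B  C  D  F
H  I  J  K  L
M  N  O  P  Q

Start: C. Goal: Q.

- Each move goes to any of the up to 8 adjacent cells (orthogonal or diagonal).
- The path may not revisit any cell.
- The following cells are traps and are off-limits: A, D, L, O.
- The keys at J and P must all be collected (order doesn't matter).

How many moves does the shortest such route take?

Any route passes through J and P in some order between C and Q. Summing Chebyshev distances along each leg and taking the cheapest ordering (C → J → P → Q) gives a lower bound of 1 + 1 + 1 = 3 moves.
A route of 3 moves achieves this: C → J → P → Q.
Since 3 matches the lower bound, it is optimal.

3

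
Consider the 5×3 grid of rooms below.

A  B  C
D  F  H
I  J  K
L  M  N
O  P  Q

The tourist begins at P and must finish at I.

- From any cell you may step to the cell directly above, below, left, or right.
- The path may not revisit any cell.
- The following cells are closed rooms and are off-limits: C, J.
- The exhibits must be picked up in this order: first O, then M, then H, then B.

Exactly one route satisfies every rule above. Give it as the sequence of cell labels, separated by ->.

P -> O -> L -> M -> N -> K -> H -> F -> B -> A -> D -> I

The waypoints must appear in the order O, M, H, B, with no cell reused.
Route from P: left 1 to O, up 1 to L, right 2 to N, up 2 to H, left 1 to F, up 1 to B, left 1 to A, down 2 to I — 11 moves in all.
Check: order respected (O at step 1, M at step 3, H at step 6, B at step 8).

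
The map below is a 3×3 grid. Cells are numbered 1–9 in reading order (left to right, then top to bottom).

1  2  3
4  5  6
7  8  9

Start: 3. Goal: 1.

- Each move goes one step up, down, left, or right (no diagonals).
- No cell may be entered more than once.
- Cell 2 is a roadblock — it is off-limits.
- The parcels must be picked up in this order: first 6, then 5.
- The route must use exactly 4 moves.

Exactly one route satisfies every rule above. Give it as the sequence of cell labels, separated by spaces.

The waypoints must appear in the order 6, 5, with no cell reused.
Route from 3: down 1 to 6, left 2 to 4, up 1 to 1 — 4 moves in all.
Check: order respected (6 at step 1, 5 at step 2); 4 moves as required.

3 6 5 4 1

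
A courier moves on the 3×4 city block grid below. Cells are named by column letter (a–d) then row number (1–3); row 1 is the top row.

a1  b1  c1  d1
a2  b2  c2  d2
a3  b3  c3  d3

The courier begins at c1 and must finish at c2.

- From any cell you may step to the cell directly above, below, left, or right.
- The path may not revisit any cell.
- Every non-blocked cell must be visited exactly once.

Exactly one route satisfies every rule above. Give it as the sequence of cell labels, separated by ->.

Need to visit all 12 open cells exactly once, starting at c1 and ending at c2.
Cell a1 has only two open neighbours (a2 and b1), so the path must pass straight through it: one of those is the cell it's entered from and the other is where it exits.
Route from c1: right to d1, 2× down (reaching d3), 3× left (reaching a3), 2× up (reaching a1), right to b1, down to b2, right to c2 — 11 moves in all.
Check: all 12 open cells covered.

c1 -> d1 -> d2 -> d3 -> c3 -> b3 -> a3 -> a2 -> a1 -> b1 -> b2 -> c2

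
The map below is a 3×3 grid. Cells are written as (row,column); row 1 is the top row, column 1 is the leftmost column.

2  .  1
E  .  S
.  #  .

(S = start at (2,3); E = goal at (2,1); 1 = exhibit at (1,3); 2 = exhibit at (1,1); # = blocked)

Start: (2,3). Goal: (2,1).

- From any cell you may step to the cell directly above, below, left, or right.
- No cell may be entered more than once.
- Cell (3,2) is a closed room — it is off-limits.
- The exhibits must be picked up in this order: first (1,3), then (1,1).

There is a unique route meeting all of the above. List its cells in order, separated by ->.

The waypoints must appear in the order (1,3), (1,1), with no cell reused.
Route from (2,3): up to (1,3), 2× left (reaching (1,1)), down to (2,1) — 4 moves in all.
Check: order respected (1 at step 1, 2 at step 3).

(2,3) -> (1,3) -> (1,2) -> (1,1) -> (2,1)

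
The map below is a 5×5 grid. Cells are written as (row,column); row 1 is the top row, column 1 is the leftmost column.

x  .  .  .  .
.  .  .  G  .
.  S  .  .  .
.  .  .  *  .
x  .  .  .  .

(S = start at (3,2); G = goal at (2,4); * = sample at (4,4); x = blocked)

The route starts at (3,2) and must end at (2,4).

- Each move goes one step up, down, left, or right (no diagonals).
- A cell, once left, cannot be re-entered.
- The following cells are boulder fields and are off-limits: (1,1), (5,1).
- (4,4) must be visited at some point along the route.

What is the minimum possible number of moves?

5

Any route passes through (4,4) somewhere between (3,2) and (2,4). Summing Manhattan distances along the two legs ((3,2) → (4,4) → (2,4)) gives a lower bound of 3 + 2 = 5 moves.
A route of 5 moves achieves this: (3,2) → (4,2) → (4,3) → (4,4) → (3,4) → (2,4).
Since 5 matches the lower bound, it is optimal.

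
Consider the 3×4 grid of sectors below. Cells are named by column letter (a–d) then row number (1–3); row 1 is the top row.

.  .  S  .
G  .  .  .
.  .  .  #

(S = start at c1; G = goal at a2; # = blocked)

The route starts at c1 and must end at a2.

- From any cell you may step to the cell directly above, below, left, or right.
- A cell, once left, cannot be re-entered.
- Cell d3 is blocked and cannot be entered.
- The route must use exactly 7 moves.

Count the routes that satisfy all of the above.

Need simple routes of exactly 7 moves from c1 to a2 (Manhattan distance 3, so 2 moves are spent on a detour and 2 undoing it).
Enumerating: c1 c2 c3 b3 b2 b1 a1 a2 | c1 b1 b2 c2 c3 b3 a3 a2 | c1 d1 d2 c2 c3 b3 b2 a2 | c1 d1 d2 c2 c3 b3 a3 a2 | c1 d1 d2 c2 b2 b1 a1 a2 | c1 d1 d2 c2 b2 b3 a3 a2.
That gives 6 routes.

6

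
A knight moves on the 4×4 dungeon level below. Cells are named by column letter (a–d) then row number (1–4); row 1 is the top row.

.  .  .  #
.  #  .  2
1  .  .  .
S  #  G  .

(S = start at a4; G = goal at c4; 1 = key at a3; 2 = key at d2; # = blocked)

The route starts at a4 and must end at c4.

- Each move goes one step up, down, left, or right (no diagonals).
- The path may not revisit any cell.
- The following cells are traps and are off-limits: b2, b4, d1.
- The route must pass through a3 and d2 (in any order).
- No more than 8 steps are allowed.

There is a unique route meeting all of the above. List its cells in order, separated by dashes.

a4 - a3 - b3 - c3 - c2 - d2 - d3 - d4 - c4

The 8-move cap with required stops at a3, d2 leaves no slack for detours.
Route from a4: up to a3, 2× right (reaching c3), up to c2, right to d2, 2× down (reaching d4), left to c4 — 8 moves in all.
Check: all required cells visited; 8 ≤ 8 moves.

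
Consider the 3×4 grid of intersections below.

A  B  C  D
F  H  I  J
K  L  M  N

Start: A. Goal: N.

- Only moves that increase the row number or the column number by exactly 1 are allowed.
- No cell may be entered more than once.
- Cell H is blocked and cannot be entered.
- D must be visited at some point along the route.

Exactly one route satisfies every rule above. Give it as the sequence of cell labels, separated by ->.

A -> B -> C -> D -> J -> N

Moves only go right or down, so the column and row indices never decrease.
Route from A: right 3 to D, down 2 to N — 5 moves in all.
Check: all required cells visited.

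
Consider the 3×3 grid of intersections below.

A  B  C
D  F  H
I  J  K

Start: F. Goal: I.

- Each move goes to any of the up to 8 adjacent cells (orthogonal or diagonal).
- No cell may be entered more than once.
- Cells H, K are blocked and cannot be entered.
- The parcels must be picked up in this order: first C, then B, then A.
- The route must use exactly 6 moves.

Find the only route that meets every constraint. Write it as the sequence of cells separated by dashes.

The waypoints must appear in the order C, B, A, with no cell reused.
Route from F: up-right to C, 2× left (reaching A), down to D, down-right to J, left to I — 6 moves in all.
Check: order respected (C at step 1, B at step 2, A at step 3); 6 moves as required.

F - C - B - A - D - J - I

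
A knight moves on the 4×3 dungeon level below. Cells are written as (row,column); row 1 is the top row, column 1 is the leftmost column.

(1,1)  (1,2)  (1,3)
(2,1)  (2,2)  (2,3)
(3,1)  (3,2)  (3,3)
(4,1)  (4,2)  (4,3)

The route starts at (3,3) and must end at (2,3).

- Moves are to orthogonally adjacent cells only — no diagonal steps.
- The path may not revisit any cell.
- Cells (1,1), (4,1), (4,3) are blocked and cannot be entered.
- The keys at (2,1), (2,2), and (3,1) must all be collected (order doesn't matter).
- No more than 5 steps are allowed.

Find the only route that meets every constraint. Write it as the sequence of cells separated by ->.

Any route must reach (2,1), (2,2), and (3,1) and still end at (2,3) within 5 moves, so the order of the required stops is forced.
Route from (3,3): left 2 to (3,1), up 1 to (2,1), right 2 to (2,3) — 5 moves in all.
Check: all required cells visited; 5 ≤ 5 moves.

(3,3) -> (3,2) -> (3,1) -> (2,1) -> (2,2) -> (2,3)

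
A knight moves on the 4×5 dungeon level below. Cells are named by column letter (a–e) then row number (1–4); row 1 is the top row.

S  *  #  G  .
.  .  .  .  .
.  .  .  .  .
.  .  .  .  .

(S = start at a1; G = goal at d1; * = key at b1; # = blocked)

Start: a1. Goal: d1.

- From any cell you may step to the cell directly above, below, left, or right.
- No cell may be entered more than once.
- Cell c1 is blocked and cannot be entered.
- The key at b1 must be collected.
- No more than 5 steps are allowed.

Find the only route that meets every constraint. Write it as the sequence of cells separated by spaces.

The 5-move cap with required stops at b1 leaves no slack for detours.
Route from a1: right 1 to b1, down 1 to b2, right 2 to d2, up 1 to d1 — 5 moves in all.
Check: all required cells visited; 5 ≤ 5 moves.

a1 b1 b2 c2 d2 d1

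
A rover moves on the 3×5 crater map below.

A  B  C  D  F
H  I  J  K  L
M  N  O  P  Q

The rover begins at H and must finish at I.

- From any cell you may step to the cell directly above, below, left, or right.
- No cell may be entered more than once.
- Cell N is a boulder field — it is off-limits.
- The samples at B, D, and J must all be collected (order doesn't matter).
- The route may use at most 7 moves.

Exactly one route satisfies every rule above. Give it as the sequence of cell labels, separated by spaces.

H A B C D K J I

Any route must reach B, D, and J and still end at I within 7 moves, so the order of the required stops is forced.
Route from H: up 1 to A, right 3 to D, down 1 to K, left 2 to I — 7 moves in all.
Check: all required cells visited; 7 ≤ 7 moves.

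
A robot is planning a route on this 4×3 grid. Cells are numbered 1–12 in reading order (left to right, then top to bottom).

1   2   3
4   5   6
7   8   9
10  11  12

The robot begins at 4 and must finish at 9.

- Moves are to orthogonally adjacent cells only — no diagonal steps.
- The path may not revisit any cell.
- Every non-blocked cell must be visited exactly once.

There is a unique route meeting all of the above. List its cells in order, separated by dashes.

4 - 1 - 2 - 3 - 6 - 5 - 8 - 7 - 10 - 11 - 12 - 9

Need to visit all 12 open cells exactly once, starting at 4 and ending at 9.
Cell 1 has only two open neighbours (4 and 2), so the path must pass straight through it: one of those is the cell it's entered from and the other is where it exits.
Route from 4: up to 1, 2× right (reaching 3), down to 6, left to 5, down to 8, left to 7, down to 10, 2× right (reaching 12), up to 9 — 11 moves in all.
Check: all 12 open cells covered.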